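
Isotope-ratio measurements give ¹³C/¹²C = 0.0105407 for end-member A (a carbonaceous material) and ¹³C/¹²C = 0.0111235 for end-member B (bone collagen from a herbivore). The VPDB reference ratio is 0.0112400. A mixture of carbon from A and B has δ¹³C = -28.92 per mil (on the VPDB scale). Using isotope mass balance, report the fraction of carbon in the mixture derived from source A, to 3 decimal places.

0.358

δ_A = (0.0105407/0.0112400 − 1)×1000 = (0.937785 − 1)×1000 = -62.215 per mil
δ_B = (0.0111235/0.0112400 − 1)×1000 = (0.989635 − 1)×1000 = -10.365 per mil
f_A = (δ_mix − δ_B)/(δ_A − δ_B) = (-28.92 − (-10.365))/(-62.215 − (-10.365))
f_A = -18.555 / -51.851 = 0.3579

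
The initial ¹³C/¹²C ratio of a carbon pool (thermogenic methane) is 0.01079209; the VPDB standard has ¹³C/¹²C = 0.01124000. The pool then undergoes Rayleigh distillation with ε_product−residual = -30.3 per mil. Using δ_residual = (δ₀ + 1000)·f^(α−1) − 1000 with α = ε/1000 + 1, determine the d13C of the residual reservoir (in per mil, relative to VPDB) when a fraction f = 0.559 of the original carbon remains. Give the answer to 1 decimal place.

δ₀ = (0.01079209/0.01124000 − 1)×1000 = (0.960150 − 1)×1000 = -39.850 per mil
α − 1 = ε/1000 = -0.0303
f^(α−1) = 0.559^(-0.0303) = 1.017779
δ_res = (-39.850 + 1000) × 1.017779 − 1000 = 977.221 − 1000 = -22.78 per mil

-22.8 per mil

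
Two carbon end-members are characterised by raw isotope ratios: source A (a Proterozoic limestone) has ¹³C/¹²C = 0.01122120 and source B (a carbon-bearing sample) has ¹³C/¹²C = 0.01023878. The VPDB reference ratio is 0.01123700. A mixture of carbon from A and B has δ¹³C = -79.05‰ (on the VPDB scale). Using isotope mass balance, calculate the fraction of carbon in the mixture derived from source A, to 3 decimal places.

0.112

δ_A = (0.01122120/0.01123700 − 1)×1000 = (0.998594 − 1)×1000 = -1.406‰
δ_B = (0.01023878/0.01123700 − 1)×1000 = (0.911167 − 1)×1000 = -88.833‰
f_A = (δ_mix − δ_B)/(δ_A − δ_B) = (-79.05 − (-88.833))/(-1.406 − (-88.833))
f_A = 9.783 / 87.427 = 0.1119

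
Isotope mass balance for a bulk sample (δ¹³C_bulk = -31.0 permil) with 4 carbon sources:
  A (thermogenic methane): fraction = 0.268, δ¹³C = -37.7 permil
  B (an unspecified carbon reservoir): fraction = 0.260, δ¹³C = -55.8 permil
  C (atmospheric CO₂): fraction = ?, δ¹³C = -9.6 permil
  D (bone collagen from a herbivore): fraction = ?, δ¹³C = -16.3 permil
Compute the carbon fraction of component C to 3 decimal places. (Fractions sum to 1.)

Let f_C and f_D be the unknown fractions; fractions sum to 1 so f_C + f_D = 0.472.
Mass balance: Σ fᵢ·δᵢ = δ_bulk ⇒ f_C·(-9.6) + f_D·(-16.3) = -31.0 − (-24.612) = -6.388
Substitute f_D = 0.472 − f_C:
f_C·(-9.6 − -16.3) = -6.388 − 0.472×(-16.3) = 1.305
f_C = 1.305 / 6.7 = 0.1948

0.195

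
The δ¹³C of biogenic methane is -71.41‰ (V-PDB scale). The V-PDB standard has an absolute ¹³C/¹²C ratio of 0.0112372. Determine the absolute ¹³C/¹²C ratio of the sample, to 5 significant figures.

R_sample = R_standard × (δ¹³C/1000 + 1)
R_sample = 0.0112372 × (-71.41/1000 + 1) = 0.0112372 × 0.928590
R_sample = 0.0104348

0.010435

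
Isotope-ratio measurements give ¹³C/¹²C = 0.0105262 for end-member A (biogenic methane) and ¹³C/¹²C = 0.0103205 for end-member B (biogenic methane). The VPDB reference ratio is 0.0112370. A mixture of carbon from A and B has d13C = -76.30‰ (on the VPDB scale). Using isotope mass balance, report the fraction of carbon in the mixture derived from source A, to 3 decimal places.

0.287

δ_A = (0.0105262/0.0112370 − 1)×1000 = (0.936745 − 1)×1000 = -63.255‰
δ_B = (0.0103205/0.0112370 − 1)×1000 = (0.918439 − 1)×1000 = -81.561‰
f_A = (δ_mix − δ_B)/(δ_A − δ_B) = (-76.30 − (-81.561))/(-63.255 − (-81.561))
f_A = 5.261 / 18.306 = 0.2874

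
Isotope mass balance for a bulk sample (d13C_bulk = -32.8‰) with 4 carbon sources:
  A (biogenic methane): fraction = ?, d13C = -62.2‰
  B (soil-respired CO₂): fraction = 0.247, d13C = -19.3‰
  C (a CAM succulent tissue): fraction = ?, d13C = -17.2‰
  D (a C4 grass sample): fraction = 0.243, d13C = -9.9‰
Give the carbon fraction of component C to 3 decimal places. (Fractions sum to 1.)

0.135

Let f_C and f_A be the unknown fractions; fractions sum to 1 so f_C + f_A = 0.510.
Mass balance: Σ fᵢ·δᵢ = δ_bulk ⇒ f_C·(-17.2) + f_A·(-62.2) = -32.8 − (-7.173) = -25.627
Substitute f_A = 0.510 − f_C:
f_C·(-17.2 − -62.2) = -25.627 − 0.510×(-62.2) = 6.095
f_C = 6.095 / 45.0 = 0.1354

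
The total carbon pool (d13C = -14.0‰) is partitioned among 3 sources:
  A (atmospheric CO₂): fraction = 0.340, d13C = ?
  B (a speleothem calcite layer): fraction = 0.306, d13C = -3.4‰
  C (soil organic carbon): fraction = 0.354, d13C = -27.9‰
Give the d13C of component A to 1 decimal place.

-9.1‰

Isotope mass balance: δ_bulk = Σ fᵢ·δᵢ.
-14.0 = 0.340×δ_A + 0.306×(-3.4) + 0.354×(-27.9)
0.340·δ_A = -14.0 − (-10.917) = -3.083
δ_A = -3.083 / 0.340 = -9.07‰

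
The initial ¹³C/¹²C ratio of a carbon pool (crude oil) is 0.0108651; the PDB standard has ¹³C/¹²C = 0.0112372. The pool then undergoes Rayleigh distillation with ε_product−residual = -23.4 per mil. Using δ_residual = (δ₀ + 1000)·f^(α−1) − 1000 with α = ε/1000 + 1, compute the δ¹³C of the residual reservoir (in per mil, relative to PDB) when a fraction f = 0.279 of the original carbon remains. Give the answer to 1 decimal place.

δ₀ = (0.0108651/0.0112372 − 1)×1000 = (0.966887 − 1)×1000 = -33.113 per mil
α − 1 = ε/1000 = -0.0234
f^(α−1) = 0.279^(-0.0234) = 1.030322
δ_res = (-33.113 + 1000) × 1.030322 − 1000 = 996.204 − 1000 = -3.80 per mil

-3.8 per mil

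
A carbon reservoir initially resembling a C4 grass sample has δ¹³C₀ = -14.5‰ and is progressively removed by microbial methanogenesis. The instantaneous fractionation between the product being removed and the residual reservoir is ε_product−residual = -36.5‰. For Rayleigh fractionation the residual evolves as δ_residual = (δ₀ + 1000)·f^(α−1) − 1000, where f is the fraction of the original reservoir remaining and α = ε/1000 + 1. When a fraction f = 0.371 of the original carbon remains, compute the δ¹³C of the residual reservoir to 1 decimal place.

21.8‰

Rayleigh residual: δ_res = (δ₀ + 1000)·f^(α−1) − 1000
α = ε/1000 + 1 = 0.96350, so α − 1 = -0.03650
f^(α−1) = 0.371^(-0.03650) = 1.036855
δ_res = (-14.5 + 1000) × 1.036855 − 1000 = 1021.820 − 1000 = 21.82‰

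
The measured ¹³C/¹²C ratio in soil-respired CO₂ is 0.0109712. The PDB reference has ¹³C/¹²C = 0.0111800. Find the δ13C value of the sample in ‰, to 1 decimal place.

δ13C = (R_sample / R_standard − 1) × 1000
R_sample / R_standard = 0.0109712 / 0.0111800 = 0.981324
δ13C = (0.981324 − 1) × 1000 = -18.68‰

-18.7‰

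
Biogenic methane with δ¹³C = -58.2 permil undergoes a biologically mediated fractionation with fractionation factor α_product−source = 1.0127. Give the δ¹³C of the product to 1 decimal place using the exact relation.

-46.2 permil

δ_product = (δ_source + 1000)·α − 1000
δ_product = (-58.2 + 1000) × 1.0127 − 1000
δ_product = 953.761 − 1000 = -46.24 permil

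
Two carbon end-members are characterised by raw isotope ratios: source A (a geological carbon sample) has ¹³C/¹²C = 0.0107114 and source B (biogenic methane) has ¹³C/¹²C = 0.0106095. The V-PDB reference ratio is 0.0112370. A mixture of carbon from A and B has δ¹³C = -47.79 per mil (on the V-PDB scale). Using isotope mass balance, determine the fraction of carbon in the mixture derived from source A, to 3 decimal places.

0.888

δ_A = (0.0107114/0.0112370 − 1)×1000 = (0.953226 − 1)×1000 = -46.774 per mil
δ_B = (0.0106095/0.0112370 − 1)×1000 = (0.944158 − 1)×1000 = -55.842 per mil
f_A = (δ_mix − δ_B)/(δ_A − δ_B) = (-47.79 − (-55.842))/(-46.774 − (-55.842))
f_A = 8.052 / 9.068 = 0.8880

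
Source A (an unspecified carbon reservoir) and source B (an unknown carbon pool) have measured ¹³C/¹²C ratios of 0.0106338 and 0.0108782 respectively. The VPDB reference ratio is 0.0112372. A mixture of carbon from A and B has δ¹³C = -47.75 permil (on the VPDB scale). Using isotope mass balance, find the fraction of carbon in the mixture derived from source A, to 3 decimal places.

δ_A = (0.0106338/0.0112372 − 1)×1000 = (0.946303 − 1)×1000 = -53.697 permil
δ_B = (0.0108782/0.0112372 − 1)×1000 = (0.968053 − 1)×1000 = -31.947 permil
f_A = (δ_mix − δ_B)/(δ_A − δ_B) = (-47.75 − (-31.947))/(-53.697 − (-31.947))
f_A = -15.803 / -21.749 = 0.7266

0.727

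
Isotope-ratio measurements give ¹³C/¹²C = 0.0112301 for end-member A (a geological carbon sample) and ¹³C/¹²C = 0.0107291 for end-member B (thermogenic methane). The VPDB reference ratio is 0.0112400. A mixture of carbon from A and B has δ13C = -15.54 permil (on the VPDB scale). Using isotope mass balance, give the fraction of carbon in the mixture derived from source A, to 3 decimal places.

δ_A = (0.0112301/0.0112400 − 1)×1000 = (0.999119 − 1)×1000 = -0.881 permil
δ_B = (0.0107291/0.0112400 − 1)×1000 = (0.954546 − 1)×1000 = -45.454 permil
f_A = (δ_mix − δ_B)/(δ_A − δ_B) = (-15.54 − (-45.454))/(-0.881 − (-45.454))
f_A = 29.914 / 44.573 = 0.6711

0.671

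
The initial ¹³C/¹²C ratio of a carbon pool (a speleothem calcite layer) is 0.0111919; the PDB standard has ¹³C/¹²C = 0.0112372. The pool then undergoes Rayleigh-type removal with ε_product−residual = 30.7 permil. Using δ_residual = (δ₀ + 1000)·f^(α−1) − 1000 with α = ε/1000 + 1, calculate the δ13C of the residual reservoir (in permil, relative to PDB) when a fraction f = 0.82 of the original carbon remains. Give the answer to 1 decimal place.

δ₀ = (0.0111919/0.0112372 − 1)×1000 = (0.995969 − 1)×1000 = -4.031 permil
α − 1 = ε/1000 = 0.0307
f^(α−1) = 0.82^(0.0307) = 0.993926
δ_res = (-4.031 + 1000) × 0.993926 − 1000 = 989.919 − 1000 = -10.08 permil

-10.1 permil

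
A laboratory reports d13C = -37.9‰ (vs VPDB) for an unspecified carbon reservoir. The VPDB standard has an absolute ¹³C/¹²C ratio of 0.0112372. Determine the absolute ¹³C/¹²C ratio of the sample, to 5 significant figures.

R_sample = R_standard × (d13C/1000 + 1)
R_sample = 0.0112372 × (-37.9/1000 + 1) = 0.0112372 × 0.962100
R_sample = 0.0108113

0.010811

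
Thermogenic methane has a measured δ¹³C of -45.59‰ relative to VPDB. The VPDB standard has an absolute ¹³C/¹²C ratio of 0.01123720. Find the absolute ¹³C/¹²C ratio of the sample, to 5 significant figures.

R_sample = R_standard × (δ¹³C/1000 + 1)
R_sample = 0.01123720 × (-45.59/1000 + 1) = 0.01123720 × 0.954410
R_sample = 0.0107249

0.010725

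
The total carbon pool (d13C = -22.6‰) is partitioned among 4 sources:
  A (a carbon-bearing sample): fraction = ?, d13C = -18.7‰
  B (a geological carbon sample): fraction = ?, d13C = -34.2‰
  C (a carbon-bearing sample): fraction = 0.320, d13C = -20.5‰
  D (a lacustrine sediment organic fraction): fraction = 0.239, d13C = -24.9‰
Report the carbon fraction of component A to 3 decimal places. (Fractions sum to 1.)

0.322

Let f_A and f_B be the unknown fractions; fractions sum to 1 so f_A + f_B = 0.441.
Mass balance: Σ fᵢ·δᵢ = δ_bulk ⇒ f_A·(-18.7) + f_B·(-34.2) = -22.6 − (-12.511) = -10.089
Substitute f_B = 0.441 − f_A:
f_A·(-18.7 − -34.2) = -10.089 − 0.441×(-34.2) = 4.993
f_A = 4.993 / 15.5 = 0.3221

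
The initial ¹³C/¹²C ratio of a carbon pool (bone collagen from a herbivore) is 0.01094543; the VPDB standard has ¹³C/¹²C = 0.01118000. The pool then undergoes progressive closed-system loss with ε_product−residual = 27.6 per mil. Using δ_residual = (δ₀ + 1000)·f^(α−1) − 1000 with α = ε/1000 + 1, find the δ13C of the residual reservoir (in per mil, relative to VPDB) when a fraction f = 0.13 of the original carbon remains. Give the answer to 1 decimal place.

δ₀ = (0.01094543/0.01118000 − 1)×1000 = (0.979019 − 1)×1000 = -20.981 per mil
α − 1 = ε/1000 = 0.0276
f^(α−1) = 0.13^(0.0276) = 0.945246
δ_res = (-20.981 + 1000) × 0.945246 − 1000 = 925.414 − 1000 = -74.59 per mil

-74.6 per mil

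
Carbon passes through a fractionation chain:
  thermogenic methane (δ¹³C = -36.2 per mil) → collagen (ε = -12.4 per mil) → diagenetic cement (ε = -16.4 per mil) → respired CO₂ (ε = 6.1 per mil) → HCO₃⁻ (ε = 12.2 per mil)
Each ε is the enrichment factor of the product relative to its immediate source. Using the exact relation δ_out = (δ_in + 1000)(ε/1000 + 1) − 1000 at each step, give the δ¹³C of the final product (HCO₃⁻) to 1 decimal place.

-46.6 per mil

step 1: δ = (-36.20 + 1000)·(-12.4/1000 + 1) − 1000 = -48.15 per mil
step 2: δ = (-48.15 + 1000)·(-16.4/1000 + 1) − 1000 = -63.76 per mil
step 3: δ = (-63.76 + 1000)·(6.1/1000 + 1) − 1000 = -58.05 per mil
step 4: δ = (-58.05 + 1000)·(12.2/1000 + 1) − 1000 = -46.56 per mil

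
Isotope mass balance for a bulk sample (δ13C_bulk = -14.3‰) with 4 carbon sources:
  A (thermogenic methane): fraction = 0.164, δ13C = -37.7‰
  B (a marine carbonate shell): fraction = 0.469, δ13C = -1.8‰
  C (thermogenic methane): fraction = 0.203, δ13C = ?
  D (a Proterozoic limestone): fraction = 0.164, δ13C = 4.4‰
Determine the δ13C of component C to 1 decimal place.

Isotope mass balance: δ_bulk = Σ fᵢ·δᵢ.
-14.3 = 0.164×(-37.7) + 0.469×(-1.8) + 0.203×δ_C + 0.164×(4.4)
0.203·δ_C = -14.3 − (-6.305) = -7.995
δ_C = -7.995 / 0.203 = -39.38‰

-39.4‰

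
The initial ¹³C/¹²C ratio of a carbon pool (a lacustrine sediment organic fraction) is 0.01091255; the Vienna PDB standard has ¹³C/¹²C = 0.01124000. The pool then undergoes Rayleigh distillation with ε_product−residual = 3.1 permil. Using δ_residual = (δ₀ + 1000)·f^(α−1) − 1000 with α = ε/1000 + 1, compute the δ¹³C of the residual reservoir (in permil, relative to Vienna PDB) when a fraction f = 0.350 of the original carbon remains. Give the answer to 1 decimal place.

-32.3 permil

δ₀ = (0.01091255/0.01124000 − 1)×1000 = (0.970867 − 1)×1000 = -29.133 permil
α − 1 = ε/1000 = 0.0031
f^(α−1) = 0.350^(0.0031) = 0.996751
δ_res = (-29.133 + 1000) × 0.996751 − 1000 = 967.713 − 1000 = -32.29 permil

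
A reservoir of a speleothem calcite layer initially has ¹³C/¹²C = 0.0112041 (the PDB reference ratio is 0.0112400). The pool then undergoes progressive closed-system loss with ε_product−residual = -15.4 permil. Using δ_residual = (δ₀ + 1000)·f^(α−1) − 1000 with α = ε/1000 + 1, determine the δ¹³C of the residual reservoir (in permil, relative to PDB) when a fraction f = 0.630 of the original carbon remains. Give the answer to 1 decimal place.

3.9 permil

δ₀ = (0.0112041/0.0112400 − 1)×1000 = (0.996806 − 1)×1000 = -3.194 permil
α − 1 = ε/1000 = -0.0154
f^(α−1) = 0.630^(-0.0154) = 1.007141
δ_res = (-3.194 + 1000) × 1.007141 − 1000 = 1003.924 − 1000 = 3.92 permil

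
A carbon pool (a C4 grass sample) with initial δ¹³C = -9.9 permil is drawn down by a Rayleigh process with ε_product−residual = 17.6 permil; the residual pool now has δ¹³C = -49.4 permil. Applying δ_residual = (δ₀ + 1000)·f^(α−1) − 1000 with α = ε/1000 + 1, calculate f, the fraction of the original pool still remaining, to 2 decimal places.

α − 1 = ε/1000 = 0.0176
(δ_res + 1000)/(δ₀ + 1000) = (-49.4 + 1000)/(-9.9 + 1000) = 950.6/990.1 = 0.960105
f = 0.960105^(1/0.0176) = exp(ln(0.960105)/0.0176) = exp(-0.04071/0.0176)
f = exp(-2.3132) = 0.0989

0.10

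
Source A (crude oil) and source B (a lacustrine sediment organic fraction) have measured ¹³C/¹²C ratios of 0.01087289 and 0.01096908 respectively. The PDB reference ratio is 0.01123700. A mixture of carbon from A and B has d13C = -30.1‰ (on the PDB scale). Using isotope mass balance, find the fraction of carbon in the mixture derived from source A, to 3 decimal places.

0.731

δ_A = (0.01087289/0.01123700 − 1)×1000 = (0.967597 − 1)×1000 = -32.403‰
δ_B = (0.01096908/0.01123700 − 1)×1000 = (0.976157 − 1)×1000 = -23.843‰
f_A = (δ_mix − δ_B)/(δ_A − δ_B) = (-30.1 − (-23.843))/(-32.403 − (-23.843))
f_A = -6.257 / -8.560 = 0.7310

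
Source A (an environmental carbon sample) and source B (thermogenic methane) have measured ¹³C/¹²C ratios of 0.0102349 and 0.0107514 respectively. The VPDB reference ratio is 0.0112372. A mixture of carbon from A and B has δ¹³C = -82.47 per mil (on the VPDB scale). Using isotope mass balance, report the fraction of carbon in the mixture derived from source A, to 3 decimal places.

0.854

δ_A = (0.0102349/0.0112372 − 1)×1000 = (0.910805 − 1)×1000 = -89.195 per mil
δ_B = (0.0107514/0.0112372 − 1)×1000 = (0.956769 − 1)×1000 = -43.231 per mil
f_A = (δ_mix − δ_B)/(δ_A − δ_B) = (-82.47 − (-43.231))/(-89.195 − (-43.231))
f_A = -39.239 / -45.963 = 0.8537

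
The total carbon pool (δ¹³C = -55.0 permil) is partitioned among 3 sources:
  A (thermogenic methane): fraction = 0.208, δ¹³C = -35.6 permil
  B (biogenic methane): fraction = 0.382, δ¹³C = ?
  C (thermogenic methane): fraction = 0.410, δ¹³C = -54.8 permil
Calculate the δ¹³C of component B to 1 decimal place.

Isotope mass balance: δ_bulk = Σ fᵢ·δᵢ.
-55.0 = 0.208×(-35.6) + 0.382×δ_B + 0.410×(-54.8)
0.382·δ_B = -55.0 − (-29.873) = -25.127
δ_B = -25.127 / 0.382 = -65.78 permil

-65.8 permil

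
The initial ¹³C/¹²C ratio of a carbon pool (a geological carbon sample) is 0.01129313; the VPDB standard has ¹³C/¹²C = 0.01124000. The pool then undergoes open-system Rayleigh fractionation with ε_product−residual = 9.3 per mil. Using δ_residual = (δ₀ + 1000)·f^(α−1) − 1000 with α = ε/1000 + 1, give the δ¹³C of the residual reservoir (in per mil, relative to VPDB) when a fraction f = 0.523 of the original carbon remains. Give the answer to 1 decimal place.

-1.3 per mil

δ₀ = (0.01129313/0.01124000 − 1)×1000 = (1.004727 − 1)×1000 = 4.727 per mil
α − 1 = ε/1000 = 0.0093
f^(α−1) = 0.523^(0.0093) = 0.993990
δ_res = (4.727 + 1000) × 0.993990 − 1000 = 998.689 − 1000 = -1.31 per mil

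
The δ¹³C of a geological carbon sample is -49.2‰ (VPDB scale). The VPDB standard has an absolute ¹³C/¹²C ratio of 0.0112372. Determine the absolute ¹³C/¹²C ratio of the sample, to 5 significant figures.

R_sample = R_standard × (δ¹³C/1000 + 1)
R_sample = 0.0112372 × (-49.2/1000 + 1) = 0.0112372 × 0.950800
R_sample = 0.0106843

0.010684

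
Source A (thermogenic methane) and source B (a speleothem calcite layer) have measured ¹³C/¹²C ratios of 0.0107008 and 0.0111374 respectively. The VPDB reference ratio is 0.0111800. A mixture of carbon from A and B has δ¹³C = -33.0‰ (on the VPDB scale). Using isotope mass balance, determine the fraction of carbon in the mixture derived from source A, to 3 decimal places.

δ_A = (0.0107008/0.0111800 − 1)×1000 = (0.957138 − 1)×1000 = -42.862‰
δ_B = (0.0111374/0.0111800 − 1)×1000 = (0.996190 − 1)×1000 = -3.810‰
f_A = (δ_mix − δ_B)/(δ_A − δ_B) = (-33.0 − (-3.810))/(-42.862 − (-3.810))
f_A = -29.190 / -39.052 = 0.7475

0.747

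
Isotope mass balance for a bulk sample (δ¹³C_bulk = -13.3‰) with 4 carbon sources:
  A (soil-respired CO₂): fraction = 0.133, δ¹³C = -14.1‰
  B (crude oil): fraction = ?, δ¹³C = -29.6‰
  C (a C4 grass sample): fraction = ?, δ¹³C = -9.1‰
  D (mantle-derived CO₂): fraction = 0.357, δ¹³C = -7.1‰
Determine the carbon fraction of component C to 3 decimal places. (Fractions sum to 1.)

0.303

Let f_C and f_B be the unknown fractions; fractions sum to 1 so f_C + f_B = 0.510.
Mass balance: Σ fᵢ·δᵢ = δ_bulk ⇒ f_C·(-9.1) + f_B·(-29.6) = -13.3 − (-4.410) = -8.890
Substitute f_B = 0.510 − f_C:
f_C·(-9.1 − -29.6) = -8.890 − 0.510×(-29.6) = 6.206
f_C = 6.206 / 20.5 = 0.3027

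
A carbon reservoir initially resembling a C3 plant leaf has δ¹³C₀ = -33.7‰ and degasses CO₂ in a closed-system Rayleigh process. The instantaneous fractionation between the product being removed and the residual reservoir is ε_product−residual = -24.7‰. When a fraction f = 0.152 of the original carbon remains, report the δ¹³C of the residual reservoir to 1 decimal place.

Rayleigh residual: δ_res = (δ₀ + 1000)·f^(α−1) − 1000
α = ε/1000 + 1 = 0.97530, so α − 1 = -0.02470
f^(α−1) = 0.152^(-0.02470) = 1.047631
δ_res = (-33.7 + 1000) × 1.047631 − 1000 = 1012.326 − 1000 = 12.33‰

12.3‰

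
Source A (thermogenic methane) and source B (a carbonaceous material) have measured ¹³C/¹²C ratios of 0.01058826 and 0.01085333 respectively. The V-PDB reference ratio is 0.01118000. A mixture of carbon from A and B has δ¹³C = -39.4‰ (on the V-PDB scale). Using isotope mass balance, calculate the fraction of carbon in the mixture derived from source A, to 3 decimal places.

0.429

δ_A = (0.01058826/0.01118000 − 1)×1000 = (0.947072 − 1)×1000 = -52.928‰
δ_B = (0.01085333/0.01118000 − 1)×1000 = (0.970781 − 1)×1000 = -29.219‰
f_A = (δ_mix − δ_B)/(δ_A − δ_B) = (-39.4 − (-29.219))/(-52.928 − (-29.219))
f_A = -10.181 / -23.709 = 0.4294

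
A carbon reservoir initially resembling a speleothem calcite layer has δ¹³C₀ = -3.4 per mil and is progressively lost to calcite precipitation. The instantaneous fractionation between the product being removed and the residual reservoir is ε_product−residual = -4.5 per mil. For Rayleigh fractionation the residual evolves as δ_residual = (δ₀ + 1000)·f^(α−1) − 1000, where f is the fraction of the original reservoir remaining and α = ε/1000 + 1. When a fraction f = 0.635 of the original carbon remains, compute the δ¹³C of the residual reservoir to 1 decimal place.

-1.4 per mil

Rayleigh residual: δ_res = (δ₀ + 1000)·f^(α−1) − 1000
α = ε/1000 + 1 = 0.99550, so α − 1 = -0.00450
f^(α−1) = 0.635^(-0.00450) = 1.002046
δ_res = (-3.4 + 1000) × 1.002046 − 1000 = 998.639 − 1000 = -1.36 per mil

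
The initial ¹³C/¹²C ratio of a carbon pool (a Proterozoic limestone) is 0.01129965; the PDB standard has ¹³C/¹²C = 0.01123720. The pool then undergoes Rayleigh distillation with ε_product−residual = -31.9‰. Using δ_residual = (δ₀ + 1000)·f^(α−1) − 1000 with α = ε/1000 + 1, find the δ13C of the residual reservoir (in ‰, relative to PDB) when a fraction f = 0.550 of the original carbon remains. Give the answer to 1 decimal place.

24.9‰

δ₀ = (0.01129965/0.01123720 − 1)×1000 = (1.005557 − 1)×1000 = 5.557‰
α − 1 = ε/1000 = -0.0319
f^(α−1) = 0.550^(-0.0319) = 1.019254
δ_res = (5.557 + 1000) × 1.019254 − 1000 = 1024.918 − 1000 = 24.92‰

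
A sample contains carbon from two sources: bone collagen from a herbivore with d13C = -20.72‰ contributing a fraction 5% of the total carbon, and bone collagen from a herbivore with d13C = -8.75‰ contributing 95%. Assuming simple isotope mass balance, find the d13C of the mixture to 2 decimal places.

-9.35‰

δ_mix = f_A·δ_A + f_B·δ_B
δ_mix = 0.05 × (-20.72) + 0.95 × (-8.75)
δ_mix = -1.036 + -8.312 = -9.348‰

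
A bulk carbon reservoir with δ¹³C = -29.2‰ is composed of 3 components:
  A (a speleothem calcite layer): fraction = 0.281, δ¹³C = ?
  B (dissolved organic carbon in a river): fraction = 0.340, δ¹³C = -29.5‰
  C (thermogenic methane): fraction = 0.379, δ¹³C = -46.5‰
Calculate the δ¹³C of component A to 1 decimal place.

-5.5‰

Isotope mass balance: δ_bulk = Σ fᵢ·δᵢ.
-29.2 = 0.281×δ_A + 0.340×(-29.5) + 0.379×(-46.5)
0.281·δ_A = -29.2 − (-27.654) = -1.546
δ_A = -1.546 / 0.281 = -5.50‰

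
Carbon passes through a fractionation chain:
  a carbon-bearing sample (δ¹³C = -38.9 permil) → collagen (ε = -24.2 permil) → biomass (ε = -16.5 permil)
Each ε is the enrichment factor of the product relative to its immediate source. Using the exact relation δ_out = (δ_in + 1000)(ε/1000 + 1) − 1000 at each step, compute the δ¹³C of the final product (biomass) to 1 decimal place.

step 1: δ = (-38.90 + 1000)·(-24.2/1000 + 1) − 1000 = -62.16 permil
step 2: δ = (-62.16 + 1000)·(-16.5/1000 + 1) − 1000 = -77.63 permil

-77.6 permil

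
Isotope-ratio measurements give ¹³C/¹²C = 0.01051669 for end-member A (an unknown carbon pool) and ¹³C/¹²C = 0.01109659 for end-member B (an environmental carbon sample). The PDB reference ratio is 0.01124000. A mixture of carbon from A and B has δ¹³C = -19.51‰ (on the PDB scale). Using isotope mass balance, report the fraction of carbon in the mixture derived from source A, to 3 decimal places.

δ_A = (0.01051669/0.01124000 − 1)×1000 = (0.935649 − 1)×1000 = -64.351‰
δ_B = (0.01109659/0.01124000 − 1)×1000 = (0.987241 − 1)×1000 = -12.759‰
f_A = (δ_mix − δ_B)/(δ_A − δ_B) = (-19.51 − (-12.759))/(-64.351 − (-12.759))
f_A = -6.751 / -51.593 = 0.1309

0.131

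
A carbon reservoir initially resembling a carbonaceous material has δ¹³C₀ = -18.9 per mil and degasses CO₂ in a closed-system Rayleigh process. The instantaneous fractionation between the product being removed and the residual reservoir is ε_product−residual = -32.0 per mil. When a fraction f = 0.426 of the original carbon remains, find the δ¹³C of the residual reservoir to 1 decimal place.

8.3 per mil

Rayleigh residual: δ_res = (δ₀ + 1000)·f^(α−1) − 1000
α = ε/1000 + 1 = 0.96800, so α − 1 = -0.03200
f^(α−1) = 0.426^(-0.03200) = 1.027682
δ_res = (-18.9 + 1000) × 1.027682 − 1000 = 1008.259 − 1000 = 8.26 per mil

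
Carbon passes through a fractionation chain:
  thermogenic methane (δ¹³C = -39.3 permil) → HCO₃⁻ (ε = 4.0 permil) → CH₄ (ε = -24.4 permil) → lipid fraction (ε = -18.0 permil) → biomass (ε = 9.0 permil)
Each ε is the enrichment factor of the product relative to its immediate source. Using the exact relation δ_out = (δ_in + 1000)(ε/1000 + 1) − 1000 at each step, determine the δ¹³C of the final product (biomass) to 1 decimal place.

step 1: δ = (-39.30 + 1000)·(4.0/1000 + 1) − 1000 = -35.46 permil
step 2: δ = (-35.46 + 1000)·(-24.4/1000 + 1) − 1000 = -58.99 permil
step 3: δ = (-58.99 + 1000)·(-18.0/1000 + 1) − 1000 = -75.93 permil
step 4: δ = (-75.93 + 1000)·(9.0/1000 + 1) − 1000 = -67.61 permil

-67.6 permil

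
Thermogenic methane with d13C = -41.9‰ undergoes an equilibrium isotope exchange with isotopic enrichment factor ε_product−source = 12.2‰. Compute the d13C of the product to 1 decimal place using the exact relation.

-30.2‰

To first order, δ_product ≈ δ_source + ε = -29.7‰.
Exactly, δ_product = (δ_source + 1000)·(ε/1000 + 1) − 1000.
δ_product = (-41.9 + 1000) × (12.2/1000 + 1) − 1000
δ_product = -30.21‰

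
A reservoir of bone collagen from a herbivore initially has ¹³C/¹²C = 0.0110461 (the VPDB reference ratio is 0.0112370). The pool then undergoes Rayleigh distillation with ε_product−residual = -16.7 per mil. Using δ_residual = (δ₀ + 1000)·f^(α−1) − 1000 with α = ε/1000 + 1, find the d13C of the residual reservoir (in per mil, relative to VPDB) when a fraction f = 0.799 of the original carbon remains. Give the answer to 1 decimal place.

-13.3 per mil

δ₀ = (0.0110461/0.0112370 − 1)×1000 = (0.983011 − 1)×1000 = -16.989 per mil
α − 1 = ε/1000 = -0.0167
f^(α−1) = 0.799^(-0.0167) = 1.003754
δ_res = (-16.989 + 1000) × 1.003754 − 1000 = 986.702 − 1000 = -13.30 per mil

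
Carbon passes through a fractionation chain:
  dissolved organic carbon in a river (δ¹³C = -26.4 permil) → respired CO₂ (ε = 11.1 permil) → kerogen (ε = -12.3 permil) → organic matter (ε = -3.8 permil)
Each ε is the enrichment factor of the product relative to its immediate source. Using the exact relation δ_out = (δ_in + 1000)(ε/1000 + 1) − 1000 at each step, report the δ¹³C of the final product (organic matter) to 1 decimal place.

-31.4 permil

step 1: δ = (-26.40 + 1000)·(11.1/1000 + 1) − 1000 = -15.59 permil
step 2: δ = (-15.59 + 1000)·(-12.3/1000 + 1) − 1000 = -27.70 permil
step 3: δ = (-27.70 + 1000)·(-3.8/1000 + 1) − 1000 = -31.40 permil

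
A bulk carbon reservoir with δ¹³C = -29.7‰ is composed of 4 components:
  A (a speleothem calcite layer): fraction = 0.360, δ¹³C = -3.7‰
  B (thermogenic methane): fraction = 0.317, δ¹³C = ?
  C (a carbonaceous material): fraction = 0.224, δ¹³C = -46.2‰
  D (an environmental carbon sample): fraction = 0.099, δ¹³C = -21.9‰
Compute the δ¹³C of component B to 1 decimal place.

-50.0‰

Isotope mass balance: δ_bulk = Σ fᵢ·δᵢ.
-29.7 = 0.360×(-3.7) + 0.317×δ_B + 0.224×(-46.2) + 0.099×(-21.9)
0.317·δ_B = -29.7 − (-13.849) = -15.851
δ_B = -15.851 / 0.317 = -50.00‰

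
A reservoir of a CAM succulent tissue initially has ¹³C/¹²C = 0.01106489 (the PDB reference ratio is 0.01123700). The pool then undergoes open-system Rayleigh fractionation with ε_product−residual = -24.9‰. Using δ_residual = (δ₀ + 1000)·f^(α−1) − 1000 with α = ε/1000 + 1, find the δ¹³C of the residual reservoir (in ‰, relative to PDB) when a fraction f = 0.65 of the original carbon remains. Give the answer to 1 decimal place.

-4.7‰

δ₀ = (0.01106489/0.01123700 − 1)×1000 = (0.984684 − 1)×1000 = -15.316‰
α − 1 = ε/1000 = -0.0249
f^(α−1) = 0.65^(-0.0249) = 1.010784
δ_res = (-15.316 + 1000) × 1.010784 − 1000 = 995.303 − 1000 = -4.70‰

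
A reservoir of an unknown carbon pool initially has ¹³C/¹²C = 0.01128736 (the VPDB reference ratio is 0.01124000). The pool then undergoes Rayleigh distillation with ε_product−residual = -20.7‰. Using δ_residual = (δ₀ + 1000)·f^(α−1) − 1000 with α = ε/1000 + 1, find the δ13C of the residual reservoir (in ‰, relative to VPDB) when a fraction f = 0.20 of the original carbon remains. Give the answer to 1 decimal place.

38.2‰

δ₀ = (0.01128736/0.01124000 − 1)×1000 = (1.004214 − 1)×1000 = 4.214‰
α − 1 = ε/1000 = -0.0207
f^(α−1) = 0.20^(-0.0207) = 1.033877
δ_res = (4.214 + 1000) × 1.033877 − 1000 = 1038.233 − 1000 = 38.23‰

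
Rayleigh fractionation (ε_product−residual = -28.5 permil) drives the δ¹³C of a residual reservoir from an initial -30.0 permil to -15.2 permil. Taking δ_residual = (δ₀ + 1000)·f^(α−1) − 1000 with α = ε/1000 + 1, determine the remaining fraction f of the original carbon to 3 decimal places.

α − 1 = ε/1000 = -0.0285
(δ_res + 1000)/(δ₀ + 1000) = (-15.2 + 1000)/(-30.0 + 1000) = 984.8/970.0 = 1.015258
f = 1.015258^(1/-0.0285) = exp(ln(1.015258)/-0.0285) = exp(0.01514/-0.0285)
f = exp(-0.5313) = 0.5878

0.588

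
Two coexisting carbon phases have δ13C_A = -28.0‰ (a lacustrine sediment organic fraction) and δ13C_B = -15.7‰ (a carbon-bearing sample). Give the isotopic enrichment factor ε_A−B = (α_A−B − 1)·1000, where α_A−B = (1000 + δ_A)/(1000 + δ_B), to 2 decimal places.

-12.50‰

α_A−B = (1000 + -28.0) / (1000 + -15.7) = 972.0 / 984.3 = 0.987504
ε_A−B = (0.987504 − 1) × 1000 = -12.496‰
(The approximation ε ≈ δ_A − δ_B would give -12.3‰.)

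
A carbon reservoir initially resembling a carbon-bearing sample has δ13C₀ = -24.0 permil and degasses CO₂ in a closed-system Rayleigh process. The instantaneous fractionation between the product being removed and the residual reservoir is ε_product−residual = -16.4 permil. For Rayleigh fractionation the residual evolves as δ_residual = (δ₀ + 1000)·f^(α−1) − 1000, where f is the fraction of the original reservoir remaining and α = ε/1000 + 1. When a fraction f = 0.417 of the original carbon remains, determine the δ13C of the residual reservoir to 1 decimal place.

-9.9 permil

Rayleigh residual: δ_res = (δ₀ + 1000)·f^(α−1) − 1000
α = ε/1000 + 1 = 0.98360, so α − 1 = -0.01640
f^(α−1) = 0.417^(-0.01640) = 1.014448
δ_res = (-24.0 + 1000) × 1.014448 − 1000 = 990.101 − 1000 = -9.90 permil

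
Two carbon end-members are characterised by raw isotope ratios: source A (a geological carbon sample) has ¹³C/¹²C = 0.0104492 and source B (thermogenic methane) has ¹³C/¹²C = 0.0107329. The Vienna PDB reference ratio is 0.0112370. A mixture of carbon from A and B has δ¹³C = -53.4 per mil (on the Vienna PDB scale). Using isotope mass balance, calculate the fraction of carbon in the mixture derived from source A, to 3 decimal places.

δ_A = (0.0104492/0.0112370 − 1)×1000 = (0.929892 − 1)×1000 = -70.108 per mil
δ_B = (0.0107329/0.0112370 − 1)×1000 = (0.955139 − 1)×1000 = -44.861 per mil
f_A = (δ_mix − δ_B)/(δ_A − δ_B) = (-53.4 − (-44.861))/(-70.108 − (-44.861))
f_A = -8.539 / -25.247 = 0.3382

0.338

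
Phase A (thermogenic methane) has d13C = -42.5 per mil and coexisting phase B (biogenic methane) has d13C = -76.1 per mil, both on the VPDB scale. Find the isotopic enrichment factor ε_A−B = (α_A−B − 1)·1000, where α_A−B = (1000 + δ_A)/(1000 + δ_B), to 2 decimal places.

36.37 per mil

α_A−B = (1000 + -42.5) / (1000 + -76.1) = 957.5 / 923.9 = 1.036368
ε_A−B = (1.036368 − 1) × 1000 = 36.368 per mil
(The approximation ε ≈ δ_A − δ_B would give 33.6 per mil.)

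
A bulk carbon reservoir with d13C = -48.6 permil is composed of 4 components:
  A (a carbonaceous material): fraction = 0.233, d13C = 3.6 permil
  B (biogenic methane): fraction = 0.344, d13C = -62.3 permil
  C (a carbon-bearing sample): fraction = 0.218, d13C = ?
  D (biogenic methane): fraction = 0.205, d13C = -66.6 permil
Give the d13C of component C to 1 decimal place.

Isotope mass balance: δ_bulk = Σ fᵢ·δᵢ.
-48.6 = 0.233×(3.6) + 0.344×(-62.3) + 0.218×δ_C + 0.205×(-66.6)
0.218·δ_C = -48.6 − (-34.245) = -14.355
δ_C = -14.355 / 0.218 = -65.85 permil

-65.8 permil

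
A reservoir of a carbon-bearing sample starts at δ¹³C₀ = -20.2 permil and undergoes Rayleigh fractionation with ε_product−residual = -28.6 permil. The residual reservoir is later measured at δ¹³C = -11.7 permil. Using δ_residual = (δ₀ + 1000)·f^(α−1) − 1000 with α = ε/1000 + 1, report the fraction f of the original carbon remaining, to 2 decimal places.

0.74

α − 1 = ε/1000 = -0.0286
(δ_res + 1000)/(δ₀ + 1000) = (-11.7 + 1000)/(-20.2 + 1000) = 988.3/979.8 = 1.008675
f = 1.008675^(1/-0.0286) = exp(ln(1.008675)/-0.0286) = exp(0.00864/-0.0286)
f = exp(-0.3020) = 0.7393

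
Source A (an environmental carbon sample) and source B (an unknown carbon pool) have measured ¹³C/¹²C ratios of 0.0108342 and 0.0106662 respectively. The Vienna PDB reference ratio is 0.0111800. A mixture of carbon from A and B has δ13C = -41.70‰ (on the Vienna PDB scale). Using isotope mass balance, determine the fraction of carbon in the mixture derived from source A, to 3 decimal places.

0.283

δ_A = (0.0108342/0.0111800 − 1)×1000 = (0.969070 − 1)×1000 = -30.930‰
δ_B = (0.0106662/0.0111800 − 1)×1000 = (0.954043 − 1)×1000 = -45.957‰
f_A = (δ_mix − δ_B)/(δ_A − δ_B) = (-41.70 − (-45.957))/(-30.930 − (-45.957))
f_A = 4.257 / 15.027 = 0.2833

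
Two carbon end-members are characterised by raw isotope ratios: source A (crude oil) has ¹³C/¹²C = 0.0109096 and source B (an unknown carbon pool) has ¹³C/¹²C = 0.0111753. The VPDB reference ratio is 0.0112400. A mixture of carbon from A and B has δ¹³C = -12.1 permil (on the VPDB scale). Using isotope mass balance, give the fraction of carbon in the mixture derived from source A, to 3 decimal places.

0.268

δ_A = (0.0109096/0.0112400 − 1)×1000 = (0.970605 − 1)×1000 = -29.395 permil
δ_B = (0.0111753/0.0112400 − 1)×1000 = (0.994244 − 1)×1000 = -5.756 permil
f_A = (δ_mix − δ_B)/(δ_A − δ_B) = (-12.1 − (-5.756))/(-29.395 − (-5.756))
f_A = -6.344 / -23.639 = 0.2684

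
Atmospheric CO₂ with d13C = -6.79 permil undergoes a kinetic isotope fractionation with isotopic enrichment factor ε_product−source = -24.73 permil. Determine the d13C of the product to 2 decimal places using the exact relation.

Exactly, δ_product = (δ_source + 1000)·(ε/1000 + 1) − 1000.
δ_product = (-6.79 + 1000) × (-24.73/1000 + 1) − 1000
δ_product = -31.352 permil

-31.35 permil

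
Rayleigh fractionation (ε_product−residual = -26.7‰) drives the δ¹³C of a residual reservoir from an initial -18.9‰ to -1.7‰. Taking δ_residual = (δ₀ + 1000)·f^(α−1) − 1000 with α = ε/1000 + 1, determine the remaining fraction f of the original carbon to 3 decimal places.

0.522

α − 1 = ε/1000 = -0.0267
(δ_res + 1000)/(δ₀ + 1000) = (-1.7 + 1000)/(-18.9 + 1000) = 998.3/981.1 = 1.017531
f = 1.017531^(1/-0.0267) = exp(ln(1.017531)/-0.0267) = exp(0.01738/-0.0267)
f = exp(-0.6509) = 0.5216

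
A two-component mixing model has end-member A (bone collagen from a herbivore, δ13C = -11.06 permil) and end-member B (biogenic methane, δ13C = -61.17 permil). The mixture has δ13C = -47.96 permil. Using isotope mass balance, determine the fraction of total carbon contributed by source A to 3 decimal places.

0.264

δ_mix = f_A·δ_A + (1 − f_A)·δ_B  ⇒  f_A = (δ_mix − δ_B)/(δ_A − δ_B)
f_A = (-47.96 − (-61.17)) / (-11.06 − (-61.17))
f_A = 13.21 / 50.11 = 0.2636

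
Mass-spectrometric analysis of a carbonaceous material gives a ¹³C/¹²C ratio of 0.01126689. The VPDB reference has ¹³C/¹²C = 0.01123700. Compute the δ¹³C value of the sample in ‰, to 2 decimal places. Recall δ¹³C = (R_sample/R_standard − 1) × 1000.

2.66‰

δ¹³C = (R_sample / R_standard − 1) × 1000
R_sample / R_standard = 0.01126689 / 0.01123700 = 1.002660
δ¹³C = (1.002660 − 1) × 1000 = 2.660‰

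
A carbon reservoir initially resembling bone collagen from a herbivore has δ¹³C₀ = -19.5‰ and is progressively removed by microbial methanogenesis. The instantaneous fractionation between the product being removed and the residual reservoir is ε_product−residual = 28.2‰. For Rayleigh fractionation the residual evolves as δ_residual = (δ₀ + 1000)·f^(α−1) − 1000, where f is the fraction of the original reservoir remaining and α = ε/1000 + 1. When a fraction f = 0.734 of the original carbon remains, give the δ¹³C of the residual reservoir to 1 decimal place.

-28.0‰

Rayleigh residual: δ_res = (δ₀ + 1000)·f^(α−1) − 1000
α = ε/1000 + 1 = 1.02820, so α − 1 = 0.02820
f^(α−1) = 0.734^(0.02820) = 0.991317
δ_res = (-19.5 + 1000) × 0.991317 − 1000 = 971.986 − 1000 = -28.01‰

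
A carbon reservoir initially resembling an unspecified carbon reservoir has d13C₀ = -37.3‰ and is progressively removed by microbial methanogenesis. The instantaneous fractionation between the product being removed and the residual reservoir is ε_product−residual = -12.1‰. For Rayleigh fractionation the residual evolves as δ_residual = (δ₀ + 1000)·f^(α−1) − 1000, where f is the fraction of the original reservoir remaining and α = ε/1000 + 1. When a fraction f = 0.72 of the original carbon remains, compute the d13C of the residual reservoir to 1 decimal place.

Rayleigh residual: δ_res = (δ₀ + 1000)·f^(α−1) − 1000
α = ε/1000 + 1 = 0.98790, so α − 1 = -0.01210
f^(α−1) = 0.72^(-0.01210) = 1.003983
δ_res = (-37.3 + 1000) × 1.003983 − 1000 = 966.534 − 1000 = -33.47‰

-33.5‰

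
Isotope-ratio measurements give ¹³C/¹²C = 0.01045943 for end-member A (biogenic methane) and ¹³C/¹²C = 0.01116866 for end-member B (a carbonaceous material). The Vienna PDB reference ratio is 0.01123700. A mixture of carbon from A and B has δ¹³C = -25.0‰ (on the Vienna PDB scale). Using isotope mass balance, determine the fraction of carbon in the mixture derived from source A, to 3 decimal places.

0.300

δ_A = (0.01045943/0.01123700 − 1)×1000 = (0.930803 − 1)×1000 = -69.197‰
δ_B = (0.01116866/0.01123700 − 1)×1000 = (0.993918 − 1)×1000 = -6.082‰
f_A = (δ_mix − δ_B)/(δ_A − δ_B) = (-25.0 − (-6.082))/(-69.197 − (-6.082))
f_A = -18.918 / -63.116 = 0.2997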